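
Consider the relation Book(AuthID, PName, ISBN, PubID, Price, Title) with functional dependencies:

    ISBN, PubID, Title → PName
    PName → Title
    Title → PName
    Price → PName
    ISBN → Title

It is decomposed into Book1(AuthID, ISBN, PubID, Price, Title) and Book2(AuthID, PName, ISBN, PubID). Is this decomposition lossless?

Yes

Common attributes: Book1 ∩ Book2 = {AuthID, ISBN, PubID}.
Closure of {AuthID, ISBN, PubID}: ISBN → Title applies, adding Title; ISBN, PubID, Title → PName applies, adding PName. So (AuthID, ISBN, PubID)⁺ = {AuthID, PName, ISBN, PubID, Title}.
This closure contains every attribute of Book2, so Book1 ∩ Book2 → Book2. The join is lossless.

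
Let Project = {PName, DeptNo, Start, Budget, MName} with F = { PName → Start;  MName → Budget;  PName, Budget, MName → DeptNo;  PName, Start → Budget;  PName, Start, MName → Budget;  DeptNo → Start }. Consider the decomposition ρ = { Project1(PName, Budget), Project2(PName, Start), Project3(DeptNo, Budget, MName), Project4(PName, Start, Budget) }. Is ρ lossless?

No

Chase test. Columns are PName, DeptNo, Start, Budget, MName; row i has aⱼ where attribute j ∈ Projecti, else bᵢⱼ.
Initial tableau (one row per fragment):
  row 1: a1 b12 b13 a4 b15
  row 2: a1 b22 a3 b24 b25
  row 3: b31 a2 b33 a4 a5
  row 4: a1 b42 a3 a4 b45
Rows 1 and 2 agree on PName; apply PName→Start and equate their Start entries.
Rows 1 and 2 agree on PName, Start; apply PName, Start→Budget and equate their Budget entries.
No row becomes fully distinguished — the join is lossy.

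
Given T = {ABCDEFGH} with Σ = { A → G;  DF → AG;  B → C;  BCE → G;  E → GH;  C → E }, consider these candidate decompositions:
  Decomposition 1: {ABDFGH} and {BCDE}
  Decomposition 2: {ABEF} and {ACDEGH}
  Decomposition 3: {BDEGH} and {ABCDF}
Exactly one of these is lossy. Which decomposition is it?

Decomposition 2

Decomposition 1: common = {BD}, closure = {BCDEGH} → lossless.
Decomposition 2: common = {AE}, closure = {AEGH} → lossy.
Decomposition 3: common = {BD}, closure = {BCDEGH} → lossless.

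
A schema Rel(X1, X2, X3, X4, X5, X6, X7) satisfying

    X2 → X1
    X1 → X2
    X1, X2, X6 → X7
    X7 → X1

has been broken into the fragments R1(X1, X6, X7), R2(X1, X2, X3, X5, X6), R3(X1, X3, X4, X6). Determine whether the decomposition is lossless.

Chase test. Columns are X1, X2, X3, X4, X5, X6, X7; row i has aⱼ where attribute j ∈ Ri, else bᵢⱼ.
Initial tableau (one row per fragment):
  row 1: a1 b12 b13 b14 b15 a6 a7
  row 2: a1 a2 a3 b24 a5 a6 b27
  row 3: a1 b32 a3 a4 b35 a6 b37
Rows 1 and 2 agree on X1; apply X1→X2 and equate their X2 entries.
Rows 1 and 3 agree on X1; apply X1→X2 and equate their X2 entries.
Rows 1 and 2 agree on X1, X2, X6; apply X1, X2, X6→X7 and equate their X7 entries.
Rows 1 and 3 agree on X1, X2, X6; apply X1, X2, X6→X7 and equate their X7 entries.
No row becomes fully distinguished — the join is lossy.

No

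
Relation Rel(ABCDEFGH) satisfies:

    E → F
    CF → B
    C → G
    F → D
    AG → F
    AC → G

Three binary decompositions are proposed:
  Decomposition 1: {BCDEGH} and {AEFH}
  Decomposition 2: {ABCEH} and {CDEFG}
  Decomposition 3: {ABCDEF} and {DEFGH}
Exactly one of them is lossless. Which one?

Decomposition 1: common = {EH}, closure = {DEFH} → lossy.
Decomposition 2: common = {CE}, closure = {BCDEFG} → lossless.
Decomposition 3: common = {DEF}, closure = {DEF} → lossy.

Decomposition 2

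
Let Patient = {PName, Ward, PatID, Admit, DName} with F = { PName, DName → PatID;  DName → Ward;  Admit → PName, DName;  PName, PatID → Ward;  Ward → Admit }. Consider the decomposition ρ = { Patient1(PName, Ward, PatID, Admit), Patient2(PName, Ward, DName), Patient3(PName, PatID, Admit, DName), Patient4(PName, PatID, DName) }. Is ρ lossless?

Chase test. Columns are PName, Ward, PatID, Admit, DName; row i has aⱼ where attribute j ∈ Patienti, else bᵢⱼ.
Initial tableau (one row per fragment):
  row 1: a1 a2 a3 a4 b15
  row 2: a1 a2 b23 b24 a5
  row 3: a1 b32 a3 a4 a5
  row 4: a1 b42 a3 b44 a5
Rows 2 and 3 agree on PName, DName; apply PName, DName→PatID and equate their PatID entries.
Rows 2 and 3 agree on DName; apply DName→Ward and equate their Ward entries.
Rows 2 and 4 agree on DName; apply DName→Ward and equate their Ward entries.
Rows 1 and 3 agree on Admit; apply Admit→PName, DName and equate their PName, DName entries.
Rows 1 and 2 agree on Ward; apply Ward→Admit and equate their Admit entries.
Rows 1 and 4 agree on Ward; apply Ward→Admit and equate their Admit entries.
Row 1 is now all distinguished symbols — the join is lossless.

Yes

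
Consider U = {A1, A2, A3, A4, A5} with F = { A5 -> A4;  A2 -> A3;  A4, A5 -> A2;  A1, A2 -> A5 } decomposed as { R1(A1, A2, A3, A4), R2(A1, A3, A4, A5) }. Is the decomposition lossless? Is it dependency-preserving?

lossy and not dependency-preserving

Lossless test: (A1, A3, A4)⁺ = {A1, A3, A4}, which is a superkey of neither fragment — lossy.
Dependency preservation: the restricted closure of {A4, A5} across the fragments never reaches {A2}, so A4, A5 → A2 cannot be enforced without a join — not preserved.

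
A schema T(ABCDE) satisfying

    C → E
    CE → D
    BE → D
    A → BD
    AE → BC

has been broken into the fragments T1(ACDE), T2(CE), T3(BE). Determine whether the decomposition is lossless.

Chase test. Columns are ABCDE; row i has aⱼ where attribute j ∈ Ti, else bᵢⱼ.
Initial tableau (one row per fragment):
  row 1: a1 b12 a3 a4 a5
  row 2: b21 b22 a3 b24 a5
  row 3: b31 a2 b33 b34 a5
Rows 1 and 2 agree on CE; apply CE→D and equate their D entries.
No row becomes fully distinguished — the join is lossy.

No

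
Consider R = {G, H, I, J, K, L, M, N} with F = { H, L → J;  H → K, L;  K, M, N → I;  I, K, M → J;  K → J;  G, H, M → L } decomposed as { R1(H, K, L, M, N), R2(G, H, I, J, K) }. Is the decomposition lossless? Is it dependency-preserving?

lossy and not dependency-preserving

Lossless test: (H, K)⁺ = {H, J, K, L}, which is a superkey of neither fragment — lossy.
Dependency preservation: the restricted closure of {K, M, N} across the fragments never reaches {I}, so K, M, N → I cannot be enforced without a join — not preserved.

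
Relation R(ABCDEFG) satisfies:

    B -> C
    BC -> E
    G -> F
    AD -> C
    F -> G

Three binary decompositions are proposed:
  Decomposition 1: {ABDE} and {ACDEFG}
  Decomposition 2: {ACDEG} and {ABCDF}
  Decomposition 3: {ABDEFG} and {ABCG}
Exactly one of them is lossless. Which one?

Decomposition 3

Decomposition 1: common = {ADE}, closure = {ACDE} → lossy.
Decomposition 2: common = {ACD}, closure = {ACD} → lossy.
Decomposition 3: common = {ABG}, closure = {ABCEFG} → lossless.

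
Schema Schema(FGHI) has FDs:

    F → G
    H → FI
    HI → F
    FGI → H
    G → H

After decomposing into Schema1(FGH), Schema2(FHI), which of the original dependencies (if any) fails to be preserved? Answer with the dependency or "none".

F → G lies within Schema1.
H → FI lies within Schema2.
HI → F lies within Schema2.
FGI → H: restricted closure across fragments reaches H.
G → H lies within Schema1.
Every dependency is enforceable on the fragments, so the decomposition is dependency-preserving.

none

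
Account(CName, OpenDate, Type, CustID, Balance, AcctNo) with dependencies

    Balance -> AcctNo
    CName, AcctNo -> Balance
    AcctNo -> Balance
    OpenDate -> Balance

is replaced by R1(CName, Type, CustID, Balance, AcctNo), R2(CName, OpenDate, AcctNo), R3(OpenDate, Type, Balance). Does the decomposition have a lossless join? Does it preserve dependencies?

Lossless test (chase): Rows 1 and 3 agree on Balance; apply Balance→AcctNo and equate their AcctNo entries. Rows 1 and 2 agree on CName, AcctNo; apply CName, AcctNo→Balance and equate their Balance entries. No row becomes fully distinguished — the join is lossy.
Dependency preservation: every FD's attributes lie within a single fragment, so each can be enforced locally — preserved.

lossy but dependency-preserving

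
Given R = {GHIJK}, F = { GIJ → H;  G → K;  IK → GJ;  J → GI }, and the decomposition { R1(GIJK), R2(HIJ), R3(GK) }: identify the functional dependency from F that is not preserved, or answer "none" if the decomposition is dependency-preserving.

GIJ → H: restricted closure across fragments reaches H.
G → K lies within R1.
IK → GJ lies within R1.
J → GI lies within R1.
Every dependency is enforceable on the fragments, so the decomposition is dependency-preserving.

none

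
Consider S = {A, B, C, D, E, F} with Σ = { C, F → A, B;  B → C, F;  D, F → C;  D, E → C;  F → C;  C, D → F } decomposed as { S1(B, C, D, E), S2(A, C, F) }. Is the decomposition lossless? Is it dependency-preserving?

Lossless test: (C)⁺ = {C}, which is a superkey of neither fragment — lossy.
Dependency preservation: the restricted closure of {C, F} across the fragments never reaches {A, B}, so C, F → A, B cannot be enforced without a join — not preserved.

lossy and not dependency-preserving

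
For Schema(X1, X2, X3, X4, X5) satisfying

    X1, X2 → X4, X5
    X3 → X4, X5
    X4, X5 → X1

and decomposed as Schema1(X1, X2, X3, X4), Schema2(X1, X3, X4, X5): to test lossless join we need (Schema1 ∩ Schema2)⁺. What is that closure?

X1, X3, X4, X5

Schema1 ∩ Schema2 = {X1, X3, X4}.
X3 → X4, X5 applies, adding X5
Closure: {X1, X3, X4, X5}.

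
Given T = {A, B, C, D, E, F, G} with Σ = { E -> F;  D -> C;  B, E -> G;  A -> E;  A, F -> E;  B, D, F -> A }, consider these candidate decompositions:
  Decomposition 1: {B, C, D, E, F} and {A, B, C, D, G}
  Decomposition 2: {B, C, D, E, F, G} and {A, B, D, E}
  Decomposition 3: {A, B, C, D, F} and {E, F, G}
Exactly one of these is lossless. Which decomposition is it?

Decomposition 2

Decomposition 1: common = {B, C, D}, closure = {B, C, D} → lossy.
Decomposition 2: common = {B, D, E}, closure = {A, B, C, D, E, F, G} → lossless.
Decomposition 3: common = {F}, closure = {F} → lossy.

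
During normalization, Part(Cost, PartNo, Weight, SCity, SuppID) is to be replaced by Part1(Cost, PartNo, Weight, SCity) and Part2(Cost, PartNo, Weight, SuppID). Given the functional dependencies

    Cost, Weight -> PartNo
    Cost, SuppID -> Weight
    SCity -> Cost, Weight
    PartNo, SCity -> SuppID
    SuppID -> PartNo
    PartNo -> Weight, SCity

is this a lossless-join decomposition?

Yes

Common attributes: Part1 ∩ Part2 = {Cost, PartNo, Weight}.
Closure of {Cost, PartNo, Weight}: PartNo → Weight, SCity applies, adding SCity; PartNo, SCity → SuppID applies, adding SuppID. So (Cost, PartNo, Weight)⁺ = {Cost, PartNo, Weight, SCity, SuppID}.
This closure contains every attribute of Part1, so Part1 ∩ Part2 → Part1. The join is lossless.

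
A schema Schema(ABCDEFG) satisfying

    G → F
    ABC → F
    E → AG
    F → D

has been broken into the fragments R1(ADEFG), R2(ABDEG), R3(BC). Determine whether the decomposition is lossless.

No

Chase test. Columns are ABCDEFG; row i has aⱼ where attribute j ∈ Ri, else bᵢⱼ.
Initial tableau (one row per fragment):
  row 1: a1 b12 b13 a4 a5 a6 a7
  row 2: a1 a2 b23 a4 a5 b26 a7
  row 3: b31 a2 a3 b34 b35 b36 b37
Rows 1 and 2 agree on G; apply G→F and equate their F entries.
No row becomes fully distinguished — the join is lossy.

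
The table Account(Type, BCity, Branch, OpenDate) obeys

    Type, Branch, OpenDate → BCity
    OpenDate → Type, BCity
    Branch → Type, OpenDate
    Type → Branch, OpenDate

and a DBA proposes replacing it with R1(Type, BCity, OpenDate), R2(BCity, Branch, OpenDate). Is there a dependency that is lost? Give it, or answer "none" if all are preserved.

Type, Branch, OpenDate → BCity: restricted closure across fragments reaches BCity.
OpenDate → Type, BCity lies within R1.
Branch → Type, OpenDate: restricted closure across fragments reaches Type, OpenDate.
Type → Branch, OpenDate: restricted closure across fragments reaches Branch, OpenDate.
Every dependency is enforceable on the fragments, so the decomposition is dependency-preserving.

none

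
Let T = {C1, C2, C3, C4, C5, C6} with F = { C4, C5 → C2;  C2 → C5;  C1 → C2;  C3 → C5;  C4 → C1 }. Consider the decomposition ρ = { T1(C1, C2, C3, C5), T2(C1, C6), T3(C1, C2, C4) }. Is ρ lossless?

No

Chase test. Columns are C1, C2, C3, C4, C5, C6; row i has aⱼ where attribute j ∈ Ti, else bᵢⱼ.
Initial tableau (one row per fragment):
  row 1: a1 a2 a3 b14 a5 b16
  row 2: a1 b22 b23 b24 b25 a6
  row 3: a1 a2 b33 a4 b35 b36
Rows 1 and 3 agree on C2; apply C2→C5 and equate their C5 entries.
Rows 1 and 2 agree on C1; apply C1→C2 and equate their C2 entries.
Rows 1 and 2 agree on C2; apply C2→C5 and equate their C5 entries.
No row becomes fully distinguished — the join is lossy.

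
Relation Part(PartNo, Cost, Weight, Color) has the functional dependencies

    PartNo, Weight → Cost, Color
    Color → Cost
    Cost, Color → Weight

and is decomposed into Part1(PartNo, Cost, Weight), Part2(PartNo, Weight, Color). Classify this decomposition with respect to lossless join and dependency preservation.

Lossless test: (PartNo, Weight)⁺ = {PartNo, Cost, Weight, Color}, which contains all of one fragment — lossless.
Dependency preservation: the restricted closure of {Color} across the fragments never reaches {Cost}, so Color → Cost cannot be enforced without a join — not preserved.

lossless but not dependency-preserving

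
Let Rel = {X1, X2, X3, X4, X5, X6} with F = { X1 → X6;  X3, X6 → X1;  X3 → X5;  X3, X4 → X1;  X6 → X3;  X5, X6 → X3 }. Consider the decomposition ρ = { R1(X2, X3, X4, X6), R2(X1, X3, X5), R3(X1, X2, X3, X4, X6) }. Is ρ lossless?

Yes

Chase test. Columns are X1, X2, X3, X4, X5, X6; row i has aⱼ where attribute j ∈ Ri, else bᵢⱼ.
Initial tableau (one row per fragment):
  row 1: b11 a2 a3 a4 b15 a6
  row 2: a1 b22 a3 b24 a5 b26
  row 3: a1 a2 a3 a4 b35 a6
Rows 2 and 3 agree on X1; apply X1→X6 and equate their X6 entries.
Rows 1 and 2 agree on X3, X6; apply X3, X6→X1 and equate their X1 entries.
Rows 1 and 2 agree on X3; apply X3→X5 and equate their X5 entries.
Rows 1 and 3 agree on X3; apply X3→X5 and equate their X5 entries.
Row 1 is now all distinguished symbols — the join is lossless.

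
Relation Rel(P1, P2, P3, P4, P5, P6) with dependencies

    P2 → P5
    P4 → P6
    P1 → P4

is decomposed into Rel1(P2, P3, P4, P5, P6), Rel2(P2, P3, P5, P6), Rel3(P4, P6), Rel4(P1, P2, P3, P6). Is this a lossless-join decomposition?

Chase test. Columns are P1, P2, P3, P4, P5, P6; row i has aⱼ where attribute j ∈ Reli, else bᵢⱼ.
Initial tableau (one row per fragment):
  row 1: b11 a2 a3 a4 a5 a6
  row 2: b21 a2 a3 b24 a5 a6
  row 3: b31 b32 b33 a4 b35 a6
  row 4: a1 a2 a3 b44 b45 a6
Rows 1 and 4 agree on P2; apply P2→P5 and equate their P5 entries.
No row becomes fully distinguished — the join is lossy.

No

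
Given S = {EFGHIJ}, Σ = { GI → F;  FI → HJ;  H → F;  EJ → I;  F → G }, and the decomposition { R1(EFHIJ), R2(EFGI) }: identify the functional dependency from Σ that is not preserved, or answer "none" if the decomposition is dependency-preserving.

GI → F lies within R2.
FI → HJ lies within R1.
H → F lies within R1.
EJ → I lies within R1.
F → G lies within R2.
Every dependency is enforceable on the fragments, so the decomposition is dependency-preserving.

none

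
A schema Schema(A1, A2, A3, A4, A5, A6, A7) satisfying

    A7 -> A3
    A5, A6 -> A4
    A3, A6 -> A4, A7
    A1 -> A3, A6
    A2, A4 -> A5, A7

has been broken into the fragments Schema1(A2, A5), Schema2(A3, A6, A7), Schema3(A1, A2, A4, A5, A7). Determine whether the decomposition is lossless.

Chase test. Columns are A1, A2, A3, A4, A5, A6, A7; row i has aⱼ where attribute j ∈ Schemai, else bᵢⱼ.
Initial tableau (one row per fragment):
  row 1: b11 a2 b13 b14 a5 b16 b17
  row 2: b21 b22 a3 b24 b25 a6 a7
  row 3: a1 a2 b33 a4 a5 b36 a7
Rows 2 and 3 agree on A7; apply A7→A3 and equate their A3 entries.
No row becomes fully distinguished — the join is lossy.

No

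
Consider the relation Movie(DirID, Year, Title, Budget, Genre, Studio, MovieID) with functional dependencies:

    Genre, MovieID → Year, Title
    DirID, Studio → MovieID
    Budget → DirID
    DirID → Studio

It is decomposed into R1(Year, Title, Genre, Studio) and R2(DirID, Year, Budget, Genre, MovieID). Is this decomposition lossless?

Common attributes: R1 ∩ R2 = {Year, Genre}.
No dependency enlarges {Year, Genre}, so (Year, Genre)⁺ = {Year, Genre}.
The closure contains neither all of R1 = {Year, Title, Genre, Studio} nor all of R2 = {DirID, Year, Budget, Genre, MovieID}, so the common attributes are not a superkey of either fragment. The join is lossy.

No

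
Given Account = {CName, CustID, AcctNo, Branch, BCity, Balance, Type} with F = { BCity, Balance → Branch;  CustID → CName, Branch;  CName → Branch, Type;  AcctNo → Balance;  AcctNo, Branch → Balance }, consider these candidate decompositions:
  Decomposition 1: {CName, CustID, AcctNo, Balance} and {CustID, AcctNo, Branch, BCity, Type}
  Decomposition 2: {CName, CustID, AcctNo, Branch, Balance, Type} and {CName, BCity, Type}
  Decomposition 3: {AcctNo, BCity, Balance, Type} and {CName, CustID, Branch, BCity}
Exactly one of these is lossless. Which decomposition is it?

Decomposition 1: common = {CustID, AcctNo}, closure = {CName, CustID, AcctNo, Branch, Balance, Type} → lossless.
Decomposition 2: common = {CName, Type}, closure = {CName, Branch, Type} → lossy.
Decomposition 3: common = {BCity}, closure = {BCity} → lossy.

Decomposition 1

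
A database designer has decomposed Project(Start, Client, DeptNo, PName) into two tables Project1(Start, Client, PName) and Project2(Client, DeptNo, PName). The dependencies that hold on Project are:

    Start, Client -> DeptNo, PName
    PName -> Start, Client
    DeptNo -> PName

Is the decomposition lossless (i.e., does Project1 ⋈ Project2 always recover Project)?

Common attributes: Project1 ∩ Project2 = {Client, PName}.
Closure of {Client, PName}: PName → Start, Client applies, adding Start; Start, Client → DeptNo, PName applies, adding DeptNo. So (Client, PName)⁺ = {Start, Client, DeptNo, PName}.
This closure contains every attribute of Project1, so Project1 ∩ Project2 → Project1. The join is lossless.

Yes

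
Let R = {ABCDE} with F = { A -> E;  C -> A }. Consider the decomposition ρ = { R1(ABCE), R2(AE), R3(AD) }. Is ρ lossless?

No

Chase test. Columns are ABCDE; row i has aⱼ where attribute j ∈ Ri, else bᵢⱼ.
Initial tableau (one row per fragment):
  row 1: a1 a2 a3 b14 a5
  row 2: a1 b22 b23 b24 a5
  row 3: a1 b32 b33 a4 b35
Rows 1 and 3 agree on A; apply A→E and equate their E entries.
No row becomes fully distinguished — the join is lossy.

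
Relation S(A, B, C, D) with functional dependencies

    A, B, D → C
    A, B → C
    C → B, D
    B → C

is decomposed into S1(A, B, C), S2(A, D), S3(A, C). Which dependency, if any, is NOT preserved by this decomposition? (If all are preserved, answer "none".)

C → B, D

Check C → B, D: no single fragment contains all of {B, C, D}, and the restricted closure of {C} across the fragments never reaches {B, D}.
A, B, D → C is preserved.
A, B → C is preserved.
B → C is preserved.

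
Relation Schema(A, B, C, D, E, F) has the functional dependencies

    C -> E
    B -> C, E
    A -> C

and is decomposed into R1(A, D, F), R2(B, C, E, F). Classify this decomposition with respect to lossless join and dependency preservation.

Lossless test: (F)⁺ = {F}, which is a superkey of neither fragment — lossy.
Dependency preservation: the restricted closure of {A} across the fragments never reaches {C}, so A → C cannot be enforced without a join — not preserved.

lossy and not dependency-preserving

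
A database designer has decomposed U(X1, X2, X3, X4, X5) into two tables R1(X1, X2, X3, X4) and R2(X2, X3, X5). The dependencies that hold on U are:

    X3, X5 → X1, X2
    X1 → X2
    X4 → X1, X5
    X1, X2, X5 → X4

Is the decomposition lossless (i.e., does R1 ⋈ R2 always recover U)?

Common attributes: R1 ∩ R2 = {X2, X3}.
No dependency enlarges {X2, X3}, so (X2, X3)⁺ = {X2, X3}.
The closure contains neither all of R1 = {X1, X2, X3, X4} nor all of R2 = {X2, X3, X5}, so the common attributes are not a superkey of either fragment. The join is lossy.

No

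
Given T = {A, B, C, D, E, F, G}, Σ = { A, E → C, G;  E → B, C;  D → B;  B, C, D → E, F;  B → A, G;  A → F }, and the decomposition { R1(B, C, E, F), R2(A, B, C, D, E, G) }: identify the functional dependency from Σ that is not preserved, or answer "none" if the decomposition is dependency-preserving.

Check A → F: no single fragment contains all of {A, F}, and the restricted closure of {A} across the fragments never reaches {F}.
A, E → C, G is preserved.
E → B, C is preserved.
D → B is preserved.
B, C, D → E, F is preserved.
B → A, G is preserved.

A → F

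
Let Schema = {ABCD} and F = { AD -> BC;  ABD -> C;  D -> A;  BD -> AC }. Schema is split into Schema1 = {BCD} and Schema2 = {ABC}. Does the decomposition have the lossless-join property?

Common attributes: Schema1 ∩ Schema2 = {BC}.
No dependency enlarges {BC}, so (BC)⁺ = {BC}.
The closure contains neither all of Schema1 = {BCD} nor all of Schema2 = {ABC}, so the common attributes are not a superkey of either fragment. The join is lossy.

No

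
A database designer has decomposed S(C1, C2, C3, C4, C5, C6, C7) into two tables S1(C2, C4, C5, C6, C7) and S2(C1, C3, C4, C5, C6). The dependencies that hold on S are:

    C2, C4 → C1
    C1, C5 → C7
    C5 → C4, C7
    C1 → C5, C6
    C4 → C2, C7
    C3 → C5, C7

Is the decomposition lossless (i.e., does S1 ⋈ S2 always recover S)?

Yes

Common attributes: S1 ∩ S2 = {C4, C5, C6}.
Closure of {C4, C5, C6}: C5 → C4, C7 applies, adding C7; C4 → C2, C7 applies, adding C2; C2, C4 → C1 applies, adding C1. So (C4, C5, C6)⁺ = {C1, C2, C4, C5, C6, C7}.
This closure contains every attribute of S1, so S1 ∩ S2 → S1. The join is lossless.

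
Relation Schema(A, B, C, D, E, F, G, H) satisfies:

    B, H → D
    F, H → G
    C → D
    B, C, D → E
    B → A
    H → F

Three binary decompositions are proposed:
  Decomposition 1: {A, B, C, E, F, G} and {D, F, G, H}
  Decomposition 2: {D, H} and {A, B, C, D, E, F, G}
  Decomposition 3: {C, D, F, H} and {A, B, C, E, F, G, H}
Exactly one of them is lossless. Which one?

Decomposition 3

Decomposition 1: common = {F, G}, closure = {F, G} → lossy.
Decomposition 2: common = {D}, closure = {D} → lossy.
Decomposition 3: common = {C, F, H}, closure = {C, D, F, G, H} → lossless.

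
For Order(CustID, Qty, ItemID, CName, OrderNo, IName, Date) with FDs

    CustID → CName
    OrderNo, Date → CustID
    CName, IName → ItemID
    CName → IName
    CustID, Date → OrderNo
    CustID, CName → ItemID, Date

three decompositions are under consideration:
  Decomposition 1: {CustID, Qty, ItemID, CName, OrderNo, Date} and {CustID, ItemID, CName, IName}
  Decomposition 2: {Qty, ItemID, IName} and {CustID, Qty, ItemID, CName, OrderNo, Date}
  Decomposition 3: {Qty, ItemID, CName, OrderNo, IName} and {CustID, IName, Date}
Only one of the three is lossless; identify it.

Decomposition 1

Decomposition 1: common = {CustID, ItemID, CName}, closure = {CustID, ItemID, CName, OrderNo, IName, Date} → lossless.
Decomposition 2: common = {Qty, ItemID}, closure = {Qty, ItemID} → lossy.
Decomposition 3: common = {IName}, closure = {IName} → lossy.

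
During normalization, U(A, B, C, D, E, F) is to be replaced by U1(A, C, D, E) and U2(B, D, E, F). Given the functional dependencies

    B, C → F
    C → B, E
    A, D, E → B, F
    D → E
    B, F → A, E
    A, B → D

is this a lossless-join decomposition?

No

Common attributes: U1 ∩ U2 = {D, E}.
No dependency enlarges {D, E}, so (D, E)⁺ = {D, E}.
The closure contains neither all of U1 = {A, C, D, E} nor all of U2 = {B, D, E, F}, so the common attributes are not a superkey of either fragment. The join is lossy.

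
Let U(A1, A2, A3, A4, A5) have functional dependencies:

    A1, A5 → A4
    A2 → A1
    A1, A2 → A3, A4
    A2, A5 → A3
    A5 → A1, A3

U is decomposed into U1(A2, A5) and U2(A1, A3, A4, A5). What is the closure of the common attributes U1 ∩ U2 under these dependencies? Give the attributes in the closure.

U1 ∩ U2 = {A5}.
A5 → A1, A3 applies, adding A1, A3
A1, A5 → A4 applies, adding A4
Closure: {A1, A3, A4, A5}.

A1, A3, A4, A5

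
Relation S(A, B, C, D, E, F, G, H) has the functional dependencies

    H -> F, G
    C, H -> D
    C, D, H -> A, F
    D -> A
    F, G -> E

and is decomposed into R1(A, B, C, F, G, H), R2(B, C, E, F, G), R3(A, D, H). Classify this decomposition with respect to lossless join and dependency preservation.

lossy and not dependency-preserving

Lossless test (chase): Rows 1 and 3 agree on H; apply H→F, G and equate their F, G entries. Rows 1 and 2 agree on F, G; apply F, G→E and equate their E entries. Rows 1 and 3 agree on F, G; apply F, G→E and equate their E entries. No row becomes fully distinguished — the join is lossy.
Dependency preservation: the restricted closure of {C, H} across the fragments never reaches {D}, so C, H → D cannot be enforced without a join — not preserved.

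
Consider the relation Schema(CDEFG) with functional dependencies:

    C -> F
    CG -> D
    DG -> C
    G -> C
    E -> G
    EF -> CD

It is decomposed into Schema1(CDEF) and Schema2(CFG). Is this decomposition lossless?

Common attributes: Schema1 ∩ Schema2 = {CF}.
No dependency enlarges {CF}, so (CF)⁺ = {CF}.
The closure contains neither all of Schema1 = {CDEF} nor all of Schema2 = {CFG}, so the common attributes are not a superkey of either fragment. The join is lossy.

No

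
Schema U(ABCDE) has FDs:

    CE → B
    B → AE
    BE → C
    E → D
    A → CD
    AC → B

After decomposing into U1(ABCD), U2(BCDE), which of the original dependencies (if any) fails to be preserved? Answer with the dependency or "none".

none

CE → B lies within U2.
B → AE: restricted closure across fragments reaches AE.
BE → C lies within U2.
E → D lies within U2.
A → CD lies within U1.
AC → B lies within U1.
Every dependency is enforceable on the fragments, so the decomposition is dependency-preserving.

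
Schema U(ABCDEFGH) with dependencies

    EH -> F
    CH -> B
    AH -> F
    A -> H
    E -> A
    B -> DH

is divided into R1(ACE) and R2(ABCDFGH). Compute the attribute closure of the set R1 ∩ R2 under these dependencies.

ABCDFH

R1 ∩ R2 = {AC}.
A → H applies, adding H
CH → B applies, adding B
AH → F applies, adding F
B → DH applies, adding D
Closure: {ABCDFH}.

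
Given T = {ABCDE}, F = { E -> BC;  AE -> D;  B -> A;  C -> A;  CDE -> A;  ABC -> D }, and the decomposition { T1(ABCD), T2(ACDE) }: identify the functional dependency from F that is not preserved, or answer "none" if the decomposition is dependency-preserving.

E -> BC

Check E → BC: no single fragment contains all of {BCE}, and the restricted closure of {E} across the fragments never reaches {BC}.
AE → D is preserved.
B → A is preserved.
C → A is preserved.
CDE → A is preserved.
ABC → D is preserved.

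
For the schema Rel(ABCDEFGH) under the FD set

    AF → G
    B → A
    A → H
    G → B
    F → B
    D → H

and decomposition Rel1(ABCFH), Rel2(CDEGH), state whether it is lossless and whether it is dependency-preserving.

Lossless test: (CH)⁺ = {CH}, which is a superkey of neither fragment — lossy.
Dependency preservation: the restricted closure of {AF} across the fragments never reaches {G}, so AF → G cannot be enforced without a join — not preserved.

lossy and not dependency-preserving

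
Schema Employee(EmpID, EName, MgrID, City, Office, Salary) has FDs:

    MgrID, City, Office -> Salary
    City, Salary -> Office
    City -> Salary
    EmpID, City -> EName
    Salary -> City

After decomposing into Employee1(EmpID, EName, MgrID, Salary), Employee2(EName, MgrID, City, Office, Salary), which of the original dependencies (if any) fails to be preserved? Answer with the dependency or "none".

none

MgrID, City, Office → Salary lies within Employee2.
City, Salary → Office lies within Employee2.
City → Salary lies within Employee2.
EmpID, City → EName: restricted closure across fragments reaches EName.
Salary → City lies within Employee2.
Every dependency is enforceable on the fragments, so the decomposition is dependency-preserving.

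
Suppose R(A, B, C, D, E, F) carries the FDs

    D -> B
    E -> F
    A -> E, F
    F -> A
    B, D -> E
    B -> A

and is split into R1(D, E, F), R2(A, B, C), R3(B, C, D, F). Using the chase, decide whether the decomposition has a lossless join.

Yes

Chase test. Columns are A, B, C, D, E, F; row i has aⱼ where attribute j ∈ Ri, else bᵢⱼ.
Initial tableau (one row per fragment):
  row 1: b11 b12 b13 a4 a5 a6
  row 2: a1 a2 a3 b24 b25 b26
  row 3: b31 a2 a3 a4 b35 a6
Rows 1 and 3 agree on D; apply D→B and equate their B entries.
Rows 1 and 3 agree on F; apply F→A and equate their A entries.
Rows 1 and 3 agree on B, D; apply B, D→E and equate their E entries.
Rows 1 and 2 agree on B; apply B→A and equate their A entries.
Rows 1 and 2 agree on A; apply A→E, F and equate their E, F entries.
Row 3 is now all distinguished symbols — the join is lossless.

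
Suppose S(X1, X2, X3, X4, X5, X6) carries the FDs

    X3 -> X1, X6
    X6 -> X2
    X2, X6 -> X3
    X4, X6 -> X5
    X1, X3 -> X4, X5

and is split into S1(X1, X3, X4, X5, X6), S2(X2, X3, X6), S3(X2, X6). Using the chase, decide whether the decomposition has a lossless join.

Yes

Chase test. Columns are X1, X2, X3, X4, X5, X6; row i has aⱼ where attribute j ∈ Si, else bᵢⱼ.
Initial tableau (one row per fragment):
  row 1: a1 b12 a3 a4 a5 a6
  row 2: b21 a2 a3 b24 b25 a6
  row 3: b31 a2 b33 b34 b35 a6
Rows 1 and 2 agree on X3; apply X3→X1, X6 and equate their X1, X6 entries.
Rows 1 and 2 agree on X6; apply X6→X2 and equate their X2 entries.
Rows 1 and 3 agree on X2, X6; apply X2, X6→X3 and equate their X3 entries.
Rows 1 and 2 agree on X1, X3; apply X1, X3→X4, X5 and equate their X4, X5 entries.
Rows 1 and 3 agree on X3; apply X3→X1, X6 and equate their X1, X6 entries.
Rows 1 and 3 agree on X1, X3; apply X1, X3→X4, X5 and equate their X4, X5 entries.
Row 1 is now all distinguished symbols — the join is lossless.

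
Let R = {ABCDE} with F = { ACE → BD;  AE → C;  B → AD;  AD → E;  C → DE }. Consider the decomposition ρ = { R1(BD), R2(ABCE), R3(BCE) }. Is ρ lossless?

Yes

Chase test. Columns are ABCDE; row i has aⱼ where attribute j ∈ Ri, else bᵢⱼ.
Initial tableau (one row per fragment):
  row 1: b11 a2 b13 a4 b15
  row 2: a1 a2 a3 b24 a5
  row 3: b31 a2 a3 b34 a5
Rows 1 and 2 agree on B; apply B→AD and equate their AD entries.
Rows 1 and 3 agree on B; apply B→AD and equate their AD entries.
Rows 1 and 2 agree on AD; apply AD→E and equate their E entries.
Rows 1 and 2 agree on AE; apply AE→C and equate their C entries.
Row 1 is now all distinguished symbols — the join is lossless.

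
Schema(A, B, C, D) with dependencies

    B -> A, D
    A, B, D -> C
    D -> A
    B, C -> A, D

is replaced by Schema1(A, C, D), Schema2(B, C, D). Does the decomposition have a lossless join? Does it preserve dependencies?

lossless and dependency-preserving

Lossless test: (C, D)⁺ = {A, C, D}, which contains all of one fragment — lossless.
Dependency preservation: B → A, D; A, B, D → C; B, C → A, D are not contained in any single fragment, but the restricted closure of each left-hand side across the fragments still reaches the right-hand side; the remaining FDs each lie inside some fragment. All dependencies are preserved.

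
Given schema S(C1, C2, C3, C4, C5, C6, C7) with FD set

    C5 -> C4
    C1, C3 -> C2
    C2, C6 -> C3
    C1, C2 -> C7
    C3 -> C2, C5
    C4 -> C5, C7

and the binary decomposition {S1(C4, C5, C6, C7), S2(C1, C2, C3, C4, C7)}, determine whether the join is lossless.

Common attributes: S1 ∩ S2 = {C4, C7}.
Closure of {C4, C7}: C4 → C5, C7 applies, adding C5. So (C4, C7)⁺ = {C4, C5, C7}.
The closure contains neither all of S1 = {C4, C5, C6, C7} nor all of S2 = {C1, C2, C3, C4, C7}, so the common attributes are not a superkey of either fragment. The join is lossy.

No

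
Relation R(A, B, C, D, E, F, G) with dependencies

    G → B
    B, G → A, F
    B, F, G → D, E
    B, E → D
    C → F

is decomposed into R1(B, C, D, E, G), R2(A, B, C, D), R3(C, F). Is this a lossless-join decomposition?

Chase test. Columns are A, B, C, D, E, F, G; row i has aⱼ where attribute j ∈ Ri, else bᵢⱼ.
Initial tableau (one row per fragment):
  row 1: b11 a2 a3 a4 a5 b16 a7
  row 2: a1 a2 a3 a4 b25 b26 b27
  row 3: b31 b32 a3 b34 b35 a6 b37
Rows 1 and 2 agree on C; apply C→F and equate their F entries.
Rows 1 and 3 agree on C; apply C→F and equate their F entries.
No row becomes fully distinguished — the join is lossy.

No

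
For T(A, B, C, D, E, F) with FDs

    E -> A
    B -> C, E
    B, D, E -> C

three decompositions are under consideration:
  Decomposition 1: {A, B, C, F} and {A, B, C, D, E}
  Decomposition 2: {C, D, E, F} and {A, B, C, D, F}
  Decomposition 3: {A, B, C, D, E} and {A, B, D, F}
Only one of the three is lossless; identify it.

Decomposition 1: common = {A, B, C}, closure = {A, B, C, E} → lossy.
Decomposition 2: common = {C, D, F}, closure = {C, D, F} → lossy.
Decomposition 3: common = {A, B, D}, closure = {A, B, C, D, E} → lossless.

Decomposition 3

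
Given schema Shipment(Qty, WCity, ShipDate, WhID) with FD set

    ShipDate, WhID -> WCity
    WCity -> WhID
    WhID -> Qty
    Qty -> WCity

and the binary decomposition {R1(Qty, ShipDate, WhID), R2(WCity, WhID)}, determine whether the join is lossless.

Yes

Common attributes: R1 ∩ R2 = {WhID}.
Closure of {WhID}: WhID → Qty applies, adding Qty; Qty → WCity applies, adding WCity. So (WhID)⁺ = {Qty, WCity, WhID}.
This closure contains every attribute of R2, so R1 ∩ R2 → R2. The join is lossless.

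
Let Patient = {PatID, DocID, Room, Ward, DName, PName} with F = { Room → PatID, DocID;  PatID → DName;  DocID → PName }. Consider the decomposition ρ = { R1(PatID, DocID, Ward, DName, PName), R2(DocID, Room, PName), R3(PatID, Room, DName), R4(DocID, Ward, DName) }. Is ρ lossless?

Chase test. Columns are PatID, DocID, Room, Ward, DName, PName; row i has aⱼ where attribute j ∈ Ri, else bᵢⱼ.
Initial tableau (one row per fragment):
  row 1: a1 a2 b13 a4 a5 a6
  row 2: b21 a2 a3 b24 b25 a6
  row 3: a1 b32 a3 b34 a5 b36
  row 4: b41 a2 b43 a4 a5 b46
Rows 2 and 3 agree on Room; apply Room→PatID, DocID and equate their PatID, DocID entries.
Rows 1 and 2 agree on PatID; apply PatID→DName and equate their DName entries.
Rows 1 and 3 agree on DocID; apply DocID→PName and equate their PName entries.
Rows 1 and 4 agree on DocID; apply DocID→PName and equate their PName entries.
No row becomes fully distinguished — the join is lossy.

No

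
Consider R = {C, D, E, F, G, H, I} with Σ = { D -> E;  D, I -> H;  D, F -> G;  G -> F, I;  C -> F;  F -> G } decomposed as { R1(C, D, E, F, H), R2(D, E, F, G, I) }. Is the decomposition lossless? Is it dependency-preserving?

lossless but not dependency-preserving

Lossless test: (D, E, F)⁺ = {D, E, F, G, H, I}, which contains all of one fragment — lossless.
Dependency preservation: the restricted closure of {D, I} across the fragments never reaches {H}, so D, I → H cannot be enforced without a join — not preserved.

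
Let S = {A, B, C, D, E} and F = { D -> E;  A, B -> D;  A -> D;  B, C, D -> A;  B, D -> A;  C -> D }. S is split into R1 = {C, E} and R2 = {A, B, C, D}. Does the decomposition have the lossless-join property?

Common attributes: R1 ∩ R2 = {C}.
Closure of {C}: C → D applies, adding D; D → E applies, adding E. So (C)⁺ = {C, D, E}.
This closure contains every attribute of R1, so R1 ∩ R2 → R1. The join is lossless.

Yes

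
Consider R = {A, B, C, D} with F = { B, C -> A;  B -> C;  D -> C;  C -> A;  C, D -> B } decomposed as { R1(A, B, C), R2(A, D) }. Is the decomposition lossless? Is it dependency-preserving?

Lossless test: (A)⁺ = {A}, which is a superkey of neither fragment — lossy.
Dependency preservation: the restricted closure of {D} across the fragments never reaches {C}, so D → C cannot be enforced without a join — not preserved.

lossy and not dependency-preserving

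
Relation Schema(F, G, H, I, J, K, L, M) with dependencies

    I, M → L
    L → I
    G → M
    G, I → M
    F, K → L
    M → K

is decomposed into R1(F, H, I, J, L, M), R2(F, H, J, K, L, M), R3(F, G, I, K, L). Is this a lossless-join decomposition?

Chase test. Columns are F, G, H, I, J, K, L, M; row i has aⱼ where attribute j ∈ Ri, else bᵢⱼ.
Initial tableau (one row per fragment):
  row 1: a1 b12 a3 a4 a5 b16 a7 a8
  row 2: a1 b22 a3 b24 a5 a6 a7 a8
  row 3: a1 a2 b33 a4 b35 a6 a7 b38
Rows 1 and 2 agree on L; apply L→I and equate their I entries.
Rows 1 and 2 agree on M; apply M→K and equate their K entries.
No row becomes fully distinguished — the join is lossy.

No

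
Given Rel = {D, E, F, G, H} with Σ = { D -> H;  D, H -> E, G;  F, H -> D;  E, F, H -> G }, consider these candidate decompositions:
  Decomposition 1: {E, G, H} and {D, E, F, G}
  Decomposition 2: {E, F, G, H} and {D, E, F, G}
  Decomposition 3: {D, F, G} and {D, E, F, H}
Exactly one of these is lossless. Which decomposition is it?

Decomposition 3

Decomposition 1: common = {E, G}, closure = {E, G} → lossy.
Decomposition 2: common = {E, F, G}, closure = {E, F, G} → lossy.
Decomposition 3: common = {D, F}, closure = {D, E, F, G, H} → lossless.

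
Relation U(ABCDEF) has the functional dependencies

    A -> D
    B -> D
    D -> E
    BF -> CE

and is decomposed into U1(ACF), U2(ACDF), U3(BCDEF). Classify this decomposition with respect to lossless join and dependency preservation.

Lossless test (chase): Rows 1 and 2 agree on A; apply A→D and equate their D entries. Rows 1 and 2 agree on D; apply D→E and equate their E entries. Rows 1 and 3 agree on D; apply D→E and equate their E entries. No row becomes fully distinguished — the join is lossy.
Dependency preservation: every FD's attributes lie within a single fragment, so each can be enforced locally — preserved.

lossy but dependency-preserving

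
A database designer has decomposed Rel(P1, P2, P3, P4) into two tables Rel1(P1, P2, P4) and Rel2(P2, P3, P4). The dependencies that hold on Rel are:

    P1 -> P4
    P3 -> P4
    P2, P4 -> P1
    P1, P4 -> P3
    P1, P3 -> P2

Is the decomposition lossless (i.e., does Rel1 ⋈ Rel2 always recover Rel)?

Common attributes: Rel1 ∩ Rel2 = {P2, P4}.
Closure of {P2, P4}: P2, P4 → P1 applies, adding P1; P1, P4 → P3 applies, adding P3. So (P2, P4)⁺ = {P1, P2, P3, P4}.
This closure contains every attribute of Rel1, so Rel1 ∩ Rel2 → Rel1. The join is lossless.

Yes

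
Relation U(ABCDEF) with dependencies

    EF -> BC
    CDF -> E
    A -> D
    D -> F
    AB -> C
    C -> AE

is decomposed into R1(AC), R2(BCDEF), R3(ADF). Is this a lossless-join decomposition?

Yes

Chase test. Columns are ABCDEF; row i has aⱼ where attribute j ∈ Ri, else bᵢⱼ.
Initial tableau (one row per fragment):
  row 1: a1 b12 a3 b14 b15 b16
  row 2: b21 a2 a3 a4 a5 a6
  row 3: a1 b32 b33 a4 b35 a6
Rows 1 and 3 agree on A; apply A→D and equate their D entries.
Rows 1 and 2 agree on D; apply D→F and equate their F entries.
Rows 1 and 2 agree on C; apply C→AE and equate their AE entries.
Rows 1 and 2 agree on EF; apply EF→BC and equate their BC entries.
Row 1 is now all distinguished symbols — the join is lossless.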